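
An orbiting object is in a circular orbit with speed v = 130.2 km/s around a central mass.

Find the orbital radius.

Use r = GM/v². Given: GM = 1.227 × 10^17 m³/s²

Convert to SI: v = 130.2 km/s = 130200 m/s.
For a circular orbit, v² = GM / r, so r = GM / v².
r = 1.227e+17 / (130200)² m ≈ 7.238e+06 m = 7.238 Mm.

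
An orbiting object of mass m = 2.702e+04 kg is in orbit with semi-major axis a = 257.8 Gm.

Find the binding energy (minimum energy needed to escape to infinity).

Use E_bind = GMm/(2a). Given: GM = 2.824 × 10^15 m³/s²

Convert to SI: a = 257.8 Gm = 2.578e+11 m.
Total orbital energy is E = −GMm/(2a); binding energy is E_bind = −E = GMm/(2a).
E_bind = 2.824e+15 · 2.702e+04 / (2 · 2.578e+11) J ≈ 1.48e+08 J = 148 MJ.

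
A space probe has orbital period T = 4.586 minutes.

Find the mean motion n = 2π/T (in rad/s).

Convert to SI: T = 4.586 minutes = 275.16 s.
n = 2π / T.
n = 2π / 275.16 s ≈ 0.02283 rad/s.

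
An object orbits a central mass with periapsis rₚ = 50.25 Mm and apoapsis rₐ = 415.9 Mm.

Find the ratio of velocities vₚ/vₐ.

Convert to SI: rₚ = 50.25 Mm = 5.025e+07 m; rₐ = 415.9 Mm = 4.159e+08 m.
Conservation of angular momentum gives rₚvₚ = rₐvₐ, so vₚ/vₐ = rₐ/rₚ.
vₚ/vₐ = 4.159e+08 / 5.025e+07 ≈ 8.277.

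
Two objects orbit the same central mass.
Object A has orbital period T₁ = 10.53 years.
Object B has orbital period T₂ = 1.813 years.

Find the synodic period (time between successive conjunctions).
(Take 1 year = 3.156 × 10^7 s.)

Convert to SI: T₁ = 10.53 years = 3.32327e+08 s; T₂ = 1.813 years = 5.72183e+07 s.
T_syn = |T₁ · T₂ / (T₁ − T₂)|.
T_syn = |3.32327e+08 · 5.72183e+07 / (3.32327e+08 − 5.72183e+07)| s ≈ 6.912e+07 s = 2.19 years.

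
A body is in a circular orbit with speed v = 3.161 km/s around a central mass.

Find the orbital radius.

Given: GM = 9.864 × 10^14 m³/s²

Convert to SI: v = 3.161 km/s = 3161 m/s.
For a circular orbit, v² = GM / r, so r = GM / v².
r = 9.864e+14 / (3161)² m ≈ 9.872e+07 m = 98.72 Mm.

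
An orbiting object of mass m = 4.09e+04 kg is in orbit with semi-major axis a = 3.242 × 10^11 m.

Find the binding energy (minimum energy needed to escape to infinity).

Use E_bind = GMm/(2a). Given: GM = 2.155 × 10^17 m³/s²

Total orbital energy is E = −GMm/(2a); binding energy is E_bind = −E = GMm/(2a).
E_bind = 2.155e+17 · 4.09e+04 / (2 · 3.242e+11) J ≈ 1.359e+10 J = 13.59 GJ.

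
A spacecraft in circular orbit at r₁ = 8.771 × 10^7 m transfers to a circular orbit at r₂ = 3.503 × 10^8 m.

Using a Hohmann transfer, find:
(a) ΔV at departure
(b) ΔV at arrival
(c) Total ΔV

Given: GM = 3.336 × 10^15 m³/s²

Transfer semi-major axis: a_t = (r₁ + r₂)/2 = (8.771e+07 + 3.503e+08)/2 = 2.19005e+08 m.
Circular speeds: v₁ = √(GM/r₁) = 6167.21 m/s, v₂ = √(GM/r₂) = 3085.98 m/s.
Transfer speeds (vis-viva v² = GM(2/r − 1/a_t)): v₁ᵗ = 7799.77 m/s, v₂ᵗ = 1952.95 m/s.
(a) ΔV₁ = |v₁ᵗ − v₁| ≈ 1633 m/s = 1.633 km/s.
(b) ΔV₂ = |v₂ − v₂ᵗ| ≈ 1133 m/s = 1.133 km/s.
(c) ΔV_total = ΔV₁ + ΔV₂ ≈ 2766 m/s = 2.766 km/s.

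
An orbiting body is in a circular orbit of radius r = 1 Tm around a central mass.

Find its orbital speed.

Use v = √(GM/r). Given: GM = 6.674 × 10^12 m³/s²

Convert to SI: r = 1 Tm = 1e+12 m.
For a circular orbit, gravity supplies the centripetal force, so v = √(GM / r).
v = √(6.674e+12 / 1e+12) m/s ≈ 2.583 m/s = 2.583 m/s.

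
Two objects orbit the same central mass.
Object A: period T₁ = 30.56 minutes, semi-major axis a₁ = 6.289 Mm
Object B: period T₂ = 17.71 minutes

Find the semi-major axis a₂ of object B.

Convert to SI: T₁ = 30.56 minutes = 1833.6 s; a₁ = 6.289 Mm = 6.289e+06 m; T₂ = 17.71 minutes = 1062.6 s.
Kepler's third law: (T₁/T₂)² = (a₁/a₂)³ ⇒ a₂ = a₁ · (T₂/T₁)^(2/3).
T₂/T₁ = 1062.6 / 1833.6 = 0.579516.
a₂ = 6.289e+06 · (0.579516)^(2/3) m ≈ 4.371e+06 m = 4.371 Mm.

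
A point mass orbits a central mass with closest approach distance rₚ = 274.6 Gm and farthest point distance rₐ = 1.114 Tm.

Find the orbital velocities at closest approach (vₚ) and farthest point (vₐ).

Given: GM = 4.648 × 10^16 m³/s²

Convert to SI: rₚ = 274.6 Gm = 2.746e+11 m; rₐ = 1.114 Tm = 1.114e+12 m.
Use the vis-viva equation v² = GM(2/r − 1/a) with a = (rₚ + rₐ)/2 = (2.746e+11 + 1.114e+12)/2 = 6.943e+11 m.
vₚ = √(GM · (2/rₚ − 1/a)) = √(4.648e+16 · (2/2.746e+11 − 1/6.943e+11)) m/s ≈ 521.1 m/s = 521.1 m/s.
vₐ = √(GM · (2/rₐ − 1/a)) = √(4.648e+16 · (2/1.114e+12 − 1/6.943e+11)) m/s ≈ 128.5 m/s = 128.5 m/s.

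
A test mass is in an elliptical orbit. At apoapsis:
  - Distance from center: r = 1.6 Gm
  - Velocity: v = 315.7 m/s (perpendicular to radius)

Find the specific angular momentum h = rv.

Convert to SI: r = 1.6 Gm = 1.6e+09 m.
With v perpendicular to r, h = r · v.
h = 1.6e+09 · 315.7 m²/s ≈ 5.051e+11 m²/s.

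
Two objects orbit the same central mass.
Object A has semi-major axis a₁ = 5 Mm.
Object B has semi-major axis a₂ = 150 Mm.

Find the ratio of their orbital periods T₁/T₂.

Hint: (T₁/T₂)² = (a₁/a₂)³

Convert to SI: a₁ = 5 Mm = 5e+06 m; a₂ = 150 Mm = 1.5e+08 m.
From Kepler's third law, (T₁/T₂)² = (a₁/a₂)³, so T₁/T₂ = (a₁/a₂)^(3/2).
a₁/a₂ = 5e+06 / 1.5e+08 = 0.0333333.
T₁/T₂ = (0.0333333)^(3/2) ≈ 0.006086.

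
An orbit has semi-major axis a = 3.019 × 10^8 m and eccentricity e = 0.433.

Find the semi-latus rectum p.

p = a (1 − e²).
p = 3.019e+08 · (1 − (0.433)²) = 3.019e+08 · 0.812511 ≈ 2.453e+08 m = 2.453 × 10^8 m.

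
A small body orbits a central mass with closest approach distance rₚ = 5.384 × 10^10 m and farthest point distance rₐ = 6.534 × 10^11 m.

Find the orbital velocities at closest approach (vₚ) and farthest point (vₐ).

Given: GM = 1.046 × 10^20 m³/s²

Use the vis-viva equation v² = GM(2/r − 1/a) with a = (rₚ + rₐ)/2 = (5.384e+10 + 6.534e+11)/2 = 3.5362e+11 m.
vₚ = √(GM · (2/rₚ − 1/a)) = √(1.046e+20 · (2/5.384e+10 − 1/3.5362e+11)) m/s ≈ 5.991e+04 m/s = 59.91 km/s.
vₐ = √(GM · (2/rₐ − 1/a)) = √(1.046e+20 · (2/6.534e+11 − 1/3.5362e+11)) m/s ≈ 4937 m/s = 4.937 km/s.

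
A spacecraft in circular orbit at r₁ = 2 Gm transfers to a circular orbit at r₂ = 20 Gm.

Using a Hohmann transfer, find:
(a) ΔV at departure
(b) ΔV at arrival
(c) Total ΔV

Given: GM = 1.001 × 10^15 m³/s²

Convert to SI: r₁ = 2 Gm = 2e+09 m; r₂ = 20 Gm = 2e+10 m.
Transfer semi-major axis: a_t = (r₁ + r₂)/2 = (2e+09 + 2e+10)/2 = 1.1e+10 m.
Circular speeds: v₁ = √(GM/r₁) = 707.46 m/s, v₂ = √(GM/r₂) = 223.719 m/s.
Transfer speeds (vis-viva v² = GM(2/r − 1/a_t)): v₁ᵗ = 953.939 m/s, v₂ᵗ = 95.3939 m/s.
(a) ΔV₁ = |v₁ᵗ − v₁| ≈ 246.5 m/s = 246.5 m/s.
(b) ΔV₂ = |v₂ − v₂ᵗ| ≈ 128.3 m/s = 128.3 m/s.
(c) ΔV_total = ΔV₁ + ΔV₂ ≈ 374.8 m/s = 374.8 m/s.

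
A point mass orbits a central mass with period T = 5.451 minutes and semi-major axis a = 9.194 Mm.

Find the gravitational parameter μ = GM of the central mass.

Convert to SI: T = 5.451 minutes = 327.06 s; a = 9.194 Mm = 9.194e+06 m.
GM = 4π² · a³ / T².
GM = 4π² · (9.194e+06)³ / (327.06)² m³/s² ≈ 2.868e+17 m³/s² = 2.868 × 10^17 m³/s².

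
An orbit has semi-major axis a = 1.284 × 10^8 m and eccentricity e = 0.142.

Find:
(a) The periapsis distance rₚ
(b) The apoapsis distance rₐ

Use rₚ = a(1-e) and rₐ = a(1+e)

(a) rₚ = a(1 − e) = 1.284e+08 · (1 − 0.142) = 1.284e+08 · 0.858 ≈ 1.102e+08 m = 1.102 × 10^8 m.
(b) rₐ = a(1 + e) = 1.284e+08 · (1 + 0.142) = 1.284e+08 · 1.142 ≈ 1.466e+08 m = 1.466 × 10^8 m.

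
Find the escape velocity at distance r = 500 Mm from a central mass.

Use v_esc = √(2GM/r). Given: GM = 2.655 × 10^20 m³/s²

Convert to SI: r = 500 Mm = 5e+08 m.
Escape velocity comes from setting total energy to zero: ½v² − GM/r = 0 ⇒ v_esc = √(2GM / r).
v_esc = √(2 · 2.655e+20 / 5e+08) m/s ≈ 1.031e+06 m/s = 1031 km/s.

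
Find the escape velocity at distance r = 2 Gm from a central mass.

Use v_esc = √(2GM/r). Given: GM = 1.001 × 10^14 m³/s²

Convert to SI: r = 2 Gm = 2e+09 m.
Escape velocity comes from setting total energy to zero: ½v² − GM/r = 0 ⇒ v_esc = √(2GM / r).
v_esc = √(2 · 1.001e+14 / 2e+09) m/s ≈ 316.4 m/s = 316.4 m/s.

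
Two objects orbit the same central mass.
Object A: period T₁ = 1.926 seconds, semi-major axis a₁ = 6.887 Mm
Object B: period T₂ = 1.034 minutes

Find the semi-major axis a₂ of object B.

Convert to SI: a₁ = 6.887 Mm = 6.887e+06 m; T₂ = 1.034 minutes = 62.04 s.
Kepler's third law: (T₁/T₂)² = (a₁/a₂)³ ⇒ a₂ = a₁ · (T₂/T₁)^(2/3).
T₂/T₁ = 62.04 / 1.926 = 32.2118.
a₂ = 6.887e+06 · (32.2118)^(2/3) m ≈ 6.972e+07 m = 69.72 Mm.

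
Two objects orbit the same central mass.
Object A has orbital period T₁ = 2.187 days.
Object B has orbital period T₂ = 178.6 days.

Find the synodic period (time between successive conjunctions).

Convert to SI: T₁ = 2.187 days = 188957 s; T₂ = 178.6 days = 1.5431e+07 s.
T_syn = |T₁ · T₂ / (T₁ − T₂)|.
T_syn = |188957 · 1.5431e+07 / (188957 − 1.5431e+07)| s ≈ 1.913e+05 s = 2.214 days.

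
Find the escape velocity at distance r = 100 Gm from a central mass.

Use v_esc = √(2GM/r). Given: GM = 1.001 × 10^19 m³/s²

Convert to SI: r = 100 Gm = 1e+11 m.
Escape velocity comes from setting total energy to zero: ½v² − GM/r = 0 ⇒ v_esc = √(2GM / r).
v_esc = √(2 · 1.001e+19 / 1e+11) m/s ≈ 1.415e+04 m/s = 14.15 km/s.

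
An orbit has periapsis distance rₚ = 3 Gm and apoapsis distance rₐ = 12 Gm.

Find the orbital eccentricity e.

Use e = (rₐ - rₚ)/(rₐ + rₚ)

Convert to SI: rₚ = 3 Gm = 3e+09 m; rₐ = 12 Gm = 1.2e+10 m.
e = (rₐ − rₚ) / (rₐ + rₚ).
e = (1.2e+10 − 3e+09) / (1.2e+10 + 3e+09) = 9e+09 / 1.5e+10 ≈ 0.6.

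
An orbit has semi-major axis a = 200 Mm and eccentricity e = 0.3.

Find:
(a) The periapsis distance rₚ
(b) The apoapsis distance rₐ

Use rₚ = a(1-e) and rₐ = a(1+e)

Convert to SI: a = 200 Mm = 2e+08 m.
(a) rₚ = a(1 − e) = 2e+08 · (1 − 0.3) = 2e+08 · 0.7 ≈ 1.4e+08 m = 140 Mm.
(b) rₐ = a(1 + e) = 2e+08 · (1 + 0.3) = 2e+08 · 1.3 ≈ 2.6e+08 m = 260 Mm.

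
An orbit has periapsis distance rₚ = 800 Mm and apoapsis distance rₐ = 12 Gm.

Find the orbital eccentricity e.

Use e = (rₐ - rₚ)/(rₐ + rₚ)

Convert to SI: rₚ = 800 Mm = 8e+08 m; rₐ = 12 Gm = 1.2e+10 m.
e = (rₐ − rₚ) / (rₐ + rₚ).
e = (1.2e+10 − 8e+08) / (1.2e+10 + 8e+08) = 1.12e+10 / 1.28e+10 ≈ 0.875.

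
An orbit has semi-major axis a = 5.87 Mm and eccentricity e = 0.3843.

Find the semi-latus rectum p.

Convert to SI: a = 5.87 Mm = 5.87e+06 m.
p = a (1 − e²).
p = 5.87e+06 · (1 − (0.3843)²) = 5.87e+06 · 0.852314 ≈ 5.003e+06 m = 5.003 Mm.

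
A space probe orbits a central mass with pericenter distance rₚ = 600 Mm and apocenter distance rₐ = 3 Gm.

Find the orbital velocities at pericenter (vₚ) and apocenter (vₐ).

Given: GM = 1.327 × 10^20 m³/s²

Convert to SI: rₚ = 600 Mm = 6e+08 m; rₐ = 3 Gm = 3e+09 m.
Use the vis-viva equation v² = GM(2/r − 1/a) with a = (rₚ + rₐ)/2 = (6e+08 + 3e+09)/2 = 1.8e+09 m.
vₚ = √(GM · (2/rₚ − 1/a)) = √(1.327e+20 · (2/6e+08 − 1/1.8e+09)) m/s ≈ 6.071e+05 m/s = 607.1 km/s.
vₐ = √(GM · (2/rₐ − 1/a)) = √(1.327e+20 · (2/3e+09 − 1/1.8e+09)) m/s ≈ 1.214e+05 m/s = 121.4 km/s.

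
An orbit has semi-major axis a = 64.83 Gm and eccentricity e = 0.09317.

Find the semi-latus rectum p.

Convert to SI: a = 64.83 Gm = 6.483e+10 m.
p = a (1 − e²).
p = 6.483e+10 · (1 − (0.09317)²) = 6.483e+10 · 0.991319 ≈ 6.427e+10 m = 64.27 Gm.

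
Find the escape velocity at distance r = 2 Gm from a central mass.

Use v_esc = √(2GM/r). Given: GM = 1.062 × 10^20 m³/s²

Convert to SI: r = 2 Gm = 2e+09 m.
Escape velocity comes from setting total energy to zero: ½v² − GM/r = 0 ⇒ v_esc = √(2GM / r).
v_esc = √(2 · 1.062e+20 / 2e+09) m/s ≈ 3.259e+05 m/s = 325.9 km/s.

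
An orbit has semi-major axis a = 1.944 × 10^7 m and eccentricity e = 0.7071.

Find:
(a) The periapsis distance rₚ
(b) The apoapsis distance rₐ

(a) rₚ = a(1 − e) = 1.944e+07 · (1 − 0.7071) = 1.944e+07 · 0.2929 ≈ 5.694e+06 m = 5.694 × 10^6 m.
(b) rₐ = a(1 + e) = 1.944e+07 · (1 + 0.7071) = 1.944e+07 · 1.7071 ≈ 3.319e+07 m = 3.319 × 10^7 m.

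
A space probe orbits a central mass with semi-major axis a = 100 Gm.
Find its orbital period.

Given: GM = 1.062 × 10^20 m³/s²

Convert to SI: a = 100 Gm = 1e+11 m.
Kepler's third law: T = 2π √(a³ / GM).
Substituting a = 1e+11 m and GM = 1.062e+20 m³/s²:
T = 2π √((1e+11)³ / 1.062e+20) s
T ≈ 1.928e+07 s = 223.2 days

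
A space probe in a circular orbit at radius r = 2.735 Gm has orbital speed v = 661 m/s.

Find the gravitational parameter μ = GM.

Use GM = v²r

Convert to SI: r = 2.735 Gm = 2.735e+09 m.
For a circular orbit v² = GM/r, so GM = v² · r.
GM = (661)² · 2.735e+09 m³/s² ≈ 1.195e+15 m³/s² = 1.195 × 10^15 m³/s².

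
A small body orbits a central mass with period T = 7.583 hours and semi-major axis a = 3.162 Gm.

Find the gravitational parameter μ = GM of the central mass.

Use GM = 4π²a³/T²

Convert to SI: T = 7.583 hours = 27298.8 s; a = 3.162 Gm = 3.162e+09 m.
GM = 4π² · a³ / T².
GM = 4π² · (3.162e+09)³ / (27298.8)² m³/s² ≈ 1.675e+21 m³/s² = 1.675 × 10^21 m³/s².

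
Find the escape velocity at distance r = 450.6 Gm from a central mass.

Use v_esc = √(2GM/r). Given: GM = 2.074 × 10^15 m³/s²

Convert to SI: r = 450.6 Gm = 4.506e+11 m.
Escape velocity comes from setting total energy to zero: ½v² − GM/r = 0 ⇒ v_esc = √(2GM / r).
v_esc = √(2 · 2.074e+15 / 4.506e+11) m/s ≈ 95.95 m/s = 95.95 m/s.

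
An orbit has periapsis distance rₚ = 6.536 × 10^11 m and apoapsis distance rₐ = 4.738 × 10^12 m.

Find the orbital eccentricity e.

e = (rₐ − rₚ) / (rₐ + rₚ).
e = (4.738e+12 − 6.536e+11) / (4.738e+12 + 6.536e+11) = 4.0844e+12 / 5.3916e+12 ≈ 0.7575.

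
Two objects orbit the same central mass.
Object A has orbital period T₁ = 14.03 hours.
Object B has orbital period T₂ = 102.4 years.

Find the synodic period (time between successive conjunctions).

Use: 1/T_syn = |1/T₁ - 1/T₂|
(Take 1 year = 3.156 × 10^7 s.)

Convert to SI: T₁ = 14.03 hours = 50508 s; T₂ = 102.4 years = 3.23174e+09 s.
T_syn = |T₁ · T₂ / (T₁ − T₂)|.
T_syn = |50508 · 3.23174e+09 / (50508 − 3.23174e+09)| s ≈ 5.051e+04 s = 14.03 hours.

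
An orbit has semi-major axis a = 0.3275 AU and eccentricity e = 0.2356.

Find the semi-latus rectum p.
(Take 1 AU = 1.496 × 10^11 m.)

Convert to SI: a = 0.3275 AU = 4.8994e+10 m.
p = a (1 − e²).
p = 4.8994e+10 · (1 − (0.2356)²) = 4.8994e+10 · 0.944493 ≈ 4.627e+10 m = 0.3093 AU.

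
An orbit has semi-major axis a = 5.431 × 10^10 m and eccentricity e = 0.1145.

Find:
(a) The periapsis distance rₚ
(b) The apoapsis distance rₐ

(a) rₚ = a(1 − e) = 5.431e+10 · (1 − 0.1145) = 5.431e+10 · 0.8855 ≈ 4.809e+10 m = 4.809 × 10^10 m.
(b) rₐ = a(1 + e) = 5.431e+10 · (1 + 0.1145) = 5.431e+10 · 1.1145 ≈ 6.053e+10 m = 6.053 × 10^10 m.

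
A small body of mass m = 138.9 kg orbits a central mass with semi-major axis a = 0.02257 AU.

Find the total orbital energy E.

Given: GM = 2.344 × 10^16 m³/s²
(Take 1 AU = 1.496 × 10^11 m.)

Convert to SI: a = 0.02257 AU = 3.37647e+09 m.
E = −GMm / (2a).
E = −2.344e+16 · 138.9 / (2 · 3.37647e+09) J ≈ -4.821e+08 J = -482.1 MJ.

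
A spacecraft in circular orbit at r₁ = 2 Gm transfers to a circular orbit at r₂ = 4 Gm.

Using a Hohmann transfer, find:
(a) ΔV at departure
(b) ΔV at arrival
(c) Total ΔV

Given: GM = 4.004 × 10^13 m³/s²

Convert to SI: r₁ = 2 Gm = 2e+09 m; r₂ = 4 Gm = 4e+09 m.
Transfer semi-major axis: a_t = (r₁ + r₂)/2 = (2e+09 + 4e+09)/2 = 3e+09 m.
Circular speeds: v₁ = √(GM/r₁) = 141.492 m/s, v₂ = √(GM/r₂) = 100.05 m/s.
Transfer speeds (vis-viva v² = GM(2/r − 1/a_t)): v₁ᵗ = 163.381 m/s, v₂ᵗ = 81.6905 m/s.
(a) ΔV₁ = |v₁ᵗ − v₁| ≈ 21.89 m/s = 21.89 m/s.
(b) ΔV₂ = |v₂ − v₂ᵗ| ≈ 18.36 m/s = 18.36 m/s.
(c) ΔV_total = ΔV₁ + ΔV₂ ≈ 40.25 m/s = 40.25 m/s.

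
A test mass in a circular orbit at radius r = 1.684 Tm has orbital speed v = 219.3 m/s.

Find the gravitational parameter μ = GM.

Convert to SI: r = 1.684 Tm = 1.684e+12 m.
For a circular orbit v² = GM/r, so GM = v² · r.
GM = (219.3)² · 1.684e+12 m³/s² ≈ 8.099e+16 m³/s² = 8.099 × 10^16 m³/s².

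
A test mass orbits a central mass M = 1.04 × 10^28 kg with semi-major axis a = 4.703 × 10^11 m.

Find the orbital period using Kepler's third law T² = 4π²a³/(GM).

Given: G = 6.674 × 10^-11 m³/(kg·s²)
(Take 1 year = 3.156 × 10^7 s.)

GM = G · M = 6.674e-11 · 1.04e+28 = 6.94096e+17 m³/s².
Kepler's third law: T = 2π √(a³ / GM).
Substituting a = 4.703e+11 m and GM = 6.94096e+17 m³/s²:
T = 2π √((4.703e+11)³ / 6.94096e+17) s
T ≈ 2.432e+09 s = 77.07 years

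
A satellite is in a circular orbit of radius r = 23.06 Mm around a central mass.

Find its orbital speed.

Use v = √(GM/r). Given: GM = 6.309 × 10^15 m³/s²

Convert to SI: r = 23.06 Mm = 2.306e+07 m.
For a circular orbit, gravity supplies the centripetal force, so v = √(GM / r).
v = √(6.309e+15 / 2.306e+07) m/s ≈ 1.654e+04 m/s = 16.54 km/s.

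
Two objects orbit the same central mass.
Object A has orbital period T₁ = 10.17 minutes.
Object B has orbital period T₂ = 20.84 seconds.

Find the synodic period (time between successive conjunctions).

Convert to SI: T₁ = 10.17 minutes = 610.2 s.
T_syn = |T₁ · T₂ / (T₁ − T₂)|.
T_syn = |610.2 · 20.84 / (610.2 − 20.84)| s ≈ 21.58 s = 21.58 seconds.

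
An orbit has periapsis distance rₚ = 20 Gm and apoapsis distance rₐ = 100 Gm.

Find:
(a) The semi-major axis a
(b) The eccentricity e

Convert to SI: rₚ = 20 Gm = 2e+10 m; rₐ = 100 Gm = 1e+11 m.
(a) a = (rₚ + rₐ) / 2 = (2e+10 + 1e+11) / 2 ≈ 6e+10 m = 60 Gm.
(b) e = (rₐ − rₚ) / (rₐ + rₚ) = (1e+11 − 2e+10) / (1e+11 + 2e+10) ≈ 0.6667.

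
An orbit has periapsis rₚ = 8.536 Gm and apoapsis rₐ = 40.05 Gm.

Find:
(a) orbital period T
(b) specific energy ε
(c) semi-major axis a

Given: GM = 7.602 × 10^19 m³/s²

Convert to SI: rₚ = 8.536 Gm = 8.536e+09 m; rₐ = 40.05 Gm = 4.005e+10 m.
(a) With a = (rₚ + rₐ)/2 = 2.4293e+10 m, T = 2π √(a³/GM) = 2π √((2.4293e+10)³/7.602e+19) s ≈ 2.729e+06 s
(b) With a = (rₚ + rₐ)/2 = 2.4293e+10 m, ε = −GM/(2a) = −7.602e+19/(2 · 2.4293e+10) J/kg ≈ -1.565e+09 J/kg
(c) a = (rₚ + rₐ)/2 = (8.536e+09 + 4.005e+10)/2 ≈ 2.429e+10 m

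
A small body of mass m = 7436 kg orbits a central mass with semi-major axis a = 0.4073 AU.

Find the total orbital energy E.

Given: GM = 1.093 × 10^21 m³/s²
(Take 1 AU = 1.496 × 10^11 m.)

Convert to SI: a = 0.4073 AU = 6.09321e+10 m.
E = −GMm / (2a).
E = −1.093e+21 · 7436 / (2 · 6.09321e+10) J ≈ -6.669e+13 J = -66.69 TJ.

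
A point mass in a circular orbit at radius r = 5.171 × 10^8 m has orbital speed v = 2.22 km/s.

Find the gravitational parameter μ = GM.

Convert to SI: v = 2.22 km/s = 2220 m/s.
For a circular orbit v² = GM/r, so GM = v² · r.
GM = (2220)² · 5.171e+08 m³/s² ≈ 2.548e+15 m³/s² = 2.548 × 10^15 m³/s².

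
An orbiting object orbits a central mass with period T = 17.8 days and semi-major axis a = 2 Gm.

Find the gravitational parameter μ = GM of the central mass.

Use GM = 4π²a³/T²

Convert to SI: T = 17.8 days = 1.53792e+06 s; a = 2 Gm = 2e+09 m.
GM = 4π² · a³ / T².
GM = 4π² · (2e+09)³ / (1.53792e+06)² m³/s² ≈ 1.335e+17 m³/s² = 1.335 × 10^17 m³/s².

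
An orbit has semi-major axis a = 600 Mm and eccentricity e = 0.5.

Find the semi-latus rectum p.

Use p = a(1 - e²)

Convert to SI: a = 600 Mm = 6e+08 m.
p = a (1 − e²).
p = 6e+08 · (1 − (0.5)²) = 6e+08 · 0.75 ≈ 4.5e+08 m = 450 Mm.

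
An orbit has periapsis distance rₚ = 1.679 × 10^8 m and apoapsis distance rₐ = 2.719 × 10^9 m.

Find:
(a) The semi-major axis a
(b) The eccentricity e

(a) a = (rₚ + rₐ) / 2 = (1.679e+08 + 2.719e+09) / 2 ≈ 1.443e+09 m = 1.443 × 10^9 m.
(b) e = (rₐ − rₚ) / (rₐ + rₚ) = (2.719e+09 − 1.679e+08) / (2.719e+09 + 1.679e+08) ≈ 0.8837.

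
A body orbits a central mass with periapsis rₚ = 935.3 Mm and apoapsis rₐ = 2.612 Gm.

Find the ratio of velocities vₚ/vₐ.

Convert to SI: rₚ = 935.3 Mm = 9.353e+08 m; rₐ = 2.612 Gm = 2.612e+09 m.
Conservation of angular momentum gives rₚvₚ = rₐvₐ, so vₚ/vₐ = rₐ/rₚ.
vₚ/vₐ = 2.612e+09 / 9.353e+08 ≈ 2.793.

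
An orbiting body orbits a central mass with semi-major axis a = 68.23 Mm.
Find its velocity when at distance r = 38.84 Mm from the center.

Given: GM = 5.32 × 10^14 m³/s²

Convert to SI: a = 68.23 Mm = 6.823e+07 m; r = 38.84 Mm = 3.884e+07 m.
Vis-viva: v = √(GM · (2/r − 1/a)).
2/r − 1/a = 2/3.884e+07 − 1/6.823e+07 = 3.6837e-08 m⁻¹.
v = √(5.32e+14 · 3.6837e-08) m/s ≈ 4427 m/s = 4.427 km/s.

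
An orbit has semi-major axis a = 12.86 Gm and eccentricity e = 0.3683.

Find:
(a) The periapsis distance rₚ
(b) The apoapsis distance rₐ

Convert to SI: a = 12.86 Gm = 1.286e+10 m.
(a) rₚ = a(1 − e) = 1.286e+10 · (1 − 0.3683) = 1.286e+10 · 0.6317 ≈ 8.124e+09 m = 8.124 Gm.
(b) rₐ = a(1 + e) = 1.286e+10 · (1 + 0.3683) = 1.286e+10 · 1.3683 ≈ 1.76e+10 m = 17.6 Gm.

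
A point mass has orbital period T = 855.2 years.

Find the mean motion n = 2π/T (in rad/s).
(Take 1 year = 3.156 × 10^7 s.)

Convert to SI: T = 855.2 years = 2.69901e+10 s.
n = 2π / T.
n = 2π / 2.69901e+10 s ≈ 2.328e-10 rad/s.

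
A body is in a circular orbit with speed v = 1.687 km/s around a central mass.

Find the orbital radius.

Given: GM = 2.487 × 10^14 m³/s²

Convert to SI: v = 1.687 km/s = 1687 m/s.
For a circular orbit, v² = GM / r, so r = GM / v².
r = 2.487e+14 / (1687)² m ≈ 8.739e+07 m = 8.739 × 10^7 m.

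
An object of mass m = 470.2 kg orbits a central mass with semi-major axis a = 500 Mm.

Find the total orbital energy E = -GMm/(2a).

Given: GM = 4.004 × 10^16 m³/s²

Convert to SI: a = 500 Mm = 5e+08 m.
E = −GMm / (2a).
E = −4.004e+16 · 470.2 / (2 · 5e+08) J ≈ -1.883e+10 J = -18.83 GJ.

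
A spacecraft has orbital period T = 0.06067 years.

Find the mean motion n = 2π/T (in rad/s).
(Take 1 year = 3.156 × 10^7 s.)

Convert to SI: T = 0.06067 years = 1.91475e+06 s.
n = 2π / T.
n = 2π / 1.91475e+06 s ≈ 3.281e-06 rad/s.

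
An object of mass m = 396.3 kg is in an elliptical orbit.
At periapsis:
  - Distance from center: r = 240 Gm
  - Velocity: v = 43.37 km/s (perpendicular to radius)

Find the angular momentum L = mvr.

Convert to SI: r = 240 Gm = 2.4e+11 m; v = 43.37 km/s = 43370 m/s.
Since v is perpendicular to r, L = m · v · r.
L = 396.3 · 43370 · 2.4e+11 kg·m²/s ≈ 4.125e+18 kg·m²/s.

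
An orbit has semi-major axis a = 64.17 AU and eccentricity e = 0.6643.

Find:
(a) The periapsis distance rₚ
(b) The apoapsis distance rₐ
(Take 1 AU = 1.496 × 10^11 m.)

Convert to SI: a = 64.17 AU = 9.59983e+12 m.
(a) rₚ = a(1 − e) = 9.59983e+12 · (1 − 0.6643) = 9.59983e+12 · 0.3357 ≈ 3.223e+12 m = 21.54 AU.
(b) rₐ = a(1 + e) = 9.59983e+12 · (1 + 0.6643) = 9.59983e+12 · 1.6643 ≈ 1.598e+13 m = 106.8 AU.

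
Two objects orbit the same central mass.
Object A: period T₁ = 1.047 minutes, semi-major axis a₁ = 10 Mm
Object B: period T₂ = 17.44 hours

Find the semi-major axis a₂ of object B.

Convert to SI: T₁ = 1.047 minutes = 62.82 s; a₁ = 10 Mm = 1e+07 m; T₂ = 17.44 hours = 62784 s.
Kepler's third law: (T₁/T₂)² = (a₁/a₂)³ ⇒ a₂ = a₁ · (T₂/T₁)^(2/3).
T₂/T₁ = 62784 / 62.82 = 999.427.
a₂ = 1e+07 · (999.427)^(2/3) m ≈ 9.996e+08 m = 999.6 Mm.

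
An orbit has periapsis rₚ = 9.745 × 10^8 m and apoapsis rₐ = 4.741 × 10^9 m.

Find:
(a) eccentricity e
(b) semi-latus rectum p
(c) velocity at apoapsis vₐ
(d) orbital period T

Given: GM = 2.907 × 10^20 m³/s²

(a) e = (rₐ − rₚ)/(rₐ + rₚ) = (4.741e+09 − 9.745e+08)/(4.741e+09 + 9.745e+08) ≈ 0.659
(b) From a = (rₚ + rₐ)/2 = 2.85775e+09 m and e = (rₐ − rₚ)/(rₐ + rₚ) = 0.658997, p = a(1 − e²) = 2.85775e+09 · (1 − (0.658997)²) ≈ 1.617e+09 m
(c) With a = (rₚ + rₐ)/2 = 2.85775e+09 m, vₐ = √(GM (2/rₐ − 1/a)) = √(2.907e+20 · (2/4.741e+09 − 1/2.85775e+09)) m/s ≈ 1.446e+05 m/s
(d) With a = (rₚ + rₐ)/2 = 2.85775e+09 m, T = 2π √(a³/GM) = 2π √((2.85775e+09)³/2.907e+20) s ≈ 5.63e+04 s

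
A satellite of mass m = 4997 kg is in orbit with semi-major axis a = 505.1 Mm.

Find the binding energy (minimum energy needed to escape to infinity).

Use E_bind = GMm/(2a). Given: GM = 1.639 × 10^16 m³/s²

Convert to SI: a = 505.1 Mm = 5.051e+08 m.
Total orbital energy is E = −GMm/(2a); binding energy is E_bind = −E = GMm/(2a).
E_bind = 1.639e+16 · 4997 / (2 · 5.051e+08) J ≈ 8.107e+10 J = 81.07 GJ.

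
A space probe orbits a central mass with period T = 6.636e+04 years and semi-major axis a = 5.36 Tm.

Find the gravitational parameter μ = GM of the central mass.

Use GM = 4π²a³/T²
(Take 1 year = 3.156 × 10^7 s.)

Convert to SI: T = 6.636e+04 years = 2.09432e+12 s; a = 5.36 Tm = 5.36e+12 m.
GM = 4π² · a³ / T².
GM = 4π² · (5.36e+12)³ / (2.09432e+12)² m³/s² ≈ 1.386e+15 m³/s² = 1.386 × 10^15 m³/s².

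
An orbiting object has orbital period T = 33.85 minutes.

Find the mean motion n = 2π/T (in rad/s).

Convert to SI: T = 33.85 minutes = 2031 s.
n = 2π / T.
n = 2π / 2031 s ≈ 0.003094 rad/s.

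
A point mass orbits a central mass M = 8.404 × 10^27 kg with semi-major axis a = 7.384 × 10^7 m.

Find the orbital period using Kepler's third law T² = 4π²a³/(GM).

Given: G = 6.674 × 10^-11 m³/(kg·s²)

GM = G · M = 6.674e-11 · 8.404e+27 = 5.60883e+17 m³/s².
Kepler's third law: T = 2π √(a³ / GM).
Substituting a = 7.384e+07 m and GM = 5.60883e+17 m³/s²:
T = 2π √((7.384e+07)³ / 5.60883e+17) s
T ≈ 5323 s = 1.479 hours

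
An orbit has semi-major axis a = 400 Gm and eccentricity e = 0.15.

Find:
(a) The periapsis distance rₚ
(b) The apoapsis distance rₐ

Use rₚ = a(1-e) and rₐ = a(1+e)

Convert to SI: a = 400 Gm = 4e+11 m.
(a) rₚ = a(1 − e) = 4e+11 · (1 − 0.15) = 4e+11 · 0.85 ≈ 3.4e+11 m = 340 Gm.
(b) rₐ = a(1 + e) = 4e+11 · (1 + 0.15) = 4e+11 · 1.15 ≈ 4.6e+11 m = 460 Gm.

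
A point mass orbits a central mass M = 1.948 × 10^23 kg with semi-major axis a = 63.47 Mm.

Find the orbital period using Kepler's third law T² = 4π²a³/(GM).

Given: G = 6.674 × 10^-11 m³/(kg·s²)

Convert to SI: a = 63.47 Mm = 6.347e+07 m.
GM = G · M = 6.674e-11 · 1.948e+23 = 1.3001e+13 m³/s².
Kepler's third law: T = 2π √(a³ / GM).
Substituting a = 6.347e+07 m and GM = 1.3001e+13 m³/s²:
T = 2π √((6.347e+07)³ / 1.3001e+13) s
T ≈ 8.811e+05 s = 10.2 days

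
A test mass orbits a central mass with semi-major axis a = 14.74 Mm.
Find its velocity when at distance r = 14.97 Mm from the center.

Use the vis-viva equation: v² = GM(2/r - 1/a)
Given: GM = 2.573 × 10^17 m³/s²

Convert to SI: a = 14.74 Mm = 1.474e+07 m; r = 14.97 Mm = 1.497e+07 m.
Vis-viva: v = √(GM · (2/r − 1/a)).
2/r − 1/a = 2/1.497e+07 − 1/1.474e+07 = 6.57579e-08 m⁻¹.
v = √(2.573e+17 · 6.57579e-08) m/s ≈ 1.301e+05 m/s = 130.1 km/s.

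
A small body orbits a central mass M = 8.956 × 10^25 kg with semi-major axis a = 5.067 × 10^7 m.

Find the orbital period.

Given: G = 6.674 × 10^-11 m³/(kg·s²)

GM = G · M = 6.674e-11 · 8.956e+25 = 5.97723e+15 m³/s².
Kepler's third law: T = 2π √(a³ / GM).
Substituting a = 5.067e+07 m and GM = 5.97723e+15 m³/s²:
T = 2π √((5.067e+07)³ / 5.97723e+15) s
T ≈ 2.931e+04 s = 8.142 hours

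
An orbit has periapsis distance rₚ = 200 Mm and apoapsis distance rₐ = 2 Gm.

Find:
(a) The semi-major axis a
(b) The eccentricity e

Convert to SI: rₚ = 200 Mm = 2e+08 m; rₐ = 2 Gm = 2e+09 m.
(a) a = (rₚ + rₐ) / 2 = (2e+08 + 2e+09) / 2 ≈ 1.1e+09 m = 1.1 Gm.
(b) e = (rₐ − rₚ) / (rₐ + rₚ) = (2e+09 − 2e+08) / (2e+09 + 2e+08) ≈ 0.8182.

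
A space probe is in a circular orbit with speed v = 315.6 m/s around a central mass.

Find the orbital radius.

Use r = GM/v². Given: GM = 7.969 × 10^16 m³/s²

For a circular orbit, v² = GM / r, so r = GM / v².
r = 7.969e+16 / (315.6)² m ≈ 8.001e+11 m = 800.1 Gm.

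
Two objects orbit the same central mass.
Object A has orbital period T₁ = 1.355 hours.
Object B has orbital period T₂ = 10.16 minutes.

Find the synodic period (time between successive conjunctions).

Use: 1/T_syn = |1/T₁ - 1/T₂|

Convert to SI: T₁ = 1.355 hours = 4878 s; T₂ = 10.16 minutes = 609.6 s.
T_syn = |T₁ · T₂ / (T₁ − T₂)|.
T_syn = |4878 · 609.6 / (4878 − 609.6)| s ≈ 696.7 s = 11.61 minutes.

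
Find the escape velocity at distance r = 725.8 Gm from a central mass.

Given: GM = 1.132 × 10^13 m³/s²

Convert to SI: r = 725.8 Gm = 7.258e+11 m.
Escape velocity comes from setting total energy to zero: ½v² − GM/r = 0 ⇒ v_esc = √(2GM / r).
v_esc = √(2 · 1.132e+13 / 7.258e+11) m/s ≈ 5.585 m/s = 5.585 m/s.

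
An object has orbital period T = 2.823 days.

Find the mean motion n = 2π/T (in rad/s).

Convert to SI: T = 2.823 days = 243907 s.
n = 2π / T.
n = 2π / 243907 s ≈ 2.576e-05 rad/s.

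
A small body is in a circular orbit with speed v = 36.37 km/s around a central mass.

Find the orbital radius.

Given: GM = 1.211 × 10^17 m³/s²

Convert to SI: v = 36.37 km/s = 36370 m/s.
For a circular orbit, v² = GM / r, so r = GM / v².
r = 1.211e+17 / (36370)² m ≈ 9.155e+07 m = 91.55 Mm.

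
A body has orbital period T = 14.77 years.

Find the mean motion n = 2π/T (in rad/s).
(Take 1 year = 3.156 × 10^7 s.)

Convert to SI: T = 14.77 years = 4.66141e+08 s.
n = 2π / T.
n = 2π / 4.66141e+08 s ≈ 1.348e-08 rad/s.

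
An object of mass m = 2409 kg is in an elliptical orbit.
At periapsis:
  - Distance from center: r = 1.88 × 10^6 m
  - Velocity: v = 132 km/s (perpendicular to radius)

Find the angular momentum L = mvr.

Convert to SI: v = 132 km/s = 132000 m/s.
Since v is perpendicular to r, L = m · v · r.
L = 2409 · 132000 · 1.88e+06 kg·m²/s ≈ 5.978e+14 kg·m²/s.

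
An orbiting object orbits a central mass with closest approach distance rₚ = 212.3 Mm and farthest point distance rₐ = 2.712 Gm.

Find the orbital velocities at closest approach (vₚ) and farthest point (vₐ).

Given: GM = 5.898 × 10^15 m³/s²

Convert to SI: rₚ = 212.3 Mm = 2.123e+08 m; rₐ = 2.712 Gm = 2.712e+09 m.
Use the vis-viva equation v² = GM(2/r − 1/a) with a = (rₚ + rₐ)/2 = (2.123e+08 + 2.712e+09)/2 = 1.46215e+09 m.
vₚ = √(GM · (2/rₚ − 1/a)) = √(5.898e+15 · (2/2.123e+08 − 1/1.46215e+09)) m/s ≈ 7178 m/s = 7.178 km/s.
vₐ = √(GM · (2/rₐ − 1/a)) = √(5.898e+15 · (2/2.712e+09 − 1/1.46215e+09)) m/s ≈ 561.9 m/s = 561.9 m/s.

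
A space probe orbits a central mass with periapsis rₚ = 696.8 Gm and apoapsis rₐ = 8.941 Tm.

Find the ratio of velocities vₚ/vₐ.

Convert to SI: rₚ = 696.8 Gm = 6.968e+11 m; rₐ = 8.941 Tm = 8.941e+12 m.
Conservation of angular momentum gives rₚvₚ = rₐvₐ, so vₚ/vₐ = rₐ/rₚ.
vₚ/vₐ = 8.941e+12 / 6.968e+11 ≈ 12.83.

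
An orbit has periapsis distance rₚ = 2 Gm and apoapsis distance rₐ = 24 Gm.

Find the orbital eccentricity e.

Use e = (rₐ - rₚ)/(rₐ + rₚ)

Convert to SI: rₚ = 2 Gm = 2e+09 m; rₐ = 24 Gm = 2.4e+10 m.
e = (rₐ − rₚ) / (rₐ + rₚ).
e = (2.4e+10 − 2e+09) / (2.4e+10 + 2e+09) = 2.2e+10 / 2.6e+10 ≈ 0.8462.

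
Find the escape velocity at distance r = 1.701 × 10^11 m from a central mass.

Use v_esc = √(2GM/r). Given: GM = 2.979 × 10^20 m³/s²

Escape velocity comes from setting total energy to zero: ½v² − GM/r = 0 ⇒ v_esc = √(2GM / r).
v_esc = √(2 · 2.979e+20 / 1.701e+11) m/s ≈ 5.918e+04 m/s = 59.18 km/s.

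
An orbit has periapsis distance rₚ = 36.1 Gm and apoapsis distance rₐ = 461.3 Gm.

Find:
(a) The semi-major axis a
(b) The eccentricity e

Convert to SI: rₚ = 36.1 Gm = 3.61e+10 m; rₐ = 461.3 Gm = 4.613e+11 m.
(a) a = (rₚ + rₐ) / 2 = (3.61e+10 + 4.613e+11) / 2 ≈ 2.487e+11 m = 248.7 Gm.
(b) e = (rₐ − rₚ) / (rₐ + rₚ) = (4.613e+11 − 3.61e+10) / (4.613e+11 + 3.61e+10) ≈ 0.8548.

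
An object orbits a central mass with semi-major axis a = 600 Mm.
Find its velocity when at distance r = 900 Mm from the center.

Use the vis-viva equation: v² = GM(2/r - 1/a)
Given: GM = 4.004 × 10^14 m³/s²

Convert to SI: a = 600 Mm = 6e+08 m; r = 900 Mm = 9e+08 m.
Vis-viva: v = √(GM · (2/r − 1/a)).
2/r − 1/a = 2/9e+08 − 1/6e+08 = 5.55556e-10 m⁻¹.
v = √(4.004e+14 · 5.55556e-10) m/s ≈ 471.6 m/s = 471.6 m/s.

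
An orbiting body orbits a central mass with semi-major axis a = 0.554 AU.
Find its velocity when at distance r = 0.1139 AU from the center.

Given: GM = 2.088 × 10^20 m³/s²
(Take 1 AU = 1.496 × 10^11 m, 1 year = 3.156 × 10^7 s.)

Convert to SI: a = 0.554 AU = 8.28784e+10 m; r = 0.1139 AU = 1.70394e+10 m.
Vis-viva: v = √(GM · (2/r − 1/a)).
2/r − 1/a = 2/1.70394e+10 − 1/8.28784e+10 = 1.05309e-10 m⁻¹.
v = √(2.088e+20 · 1.05309e-10) m/s ≈ 1.483e+05 m/s = 31.28 AU/year.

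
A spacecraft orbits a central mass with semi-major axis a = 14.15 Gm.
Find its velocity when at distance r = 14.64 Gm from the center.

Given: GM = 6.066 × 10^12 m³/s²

Convert to SI: a = 14.15 Gm = 1.415e+10 m; r = 14.64 Gm = 1.464e+10 m.
Vis-viva: v = √(GM · (2/r − 1/a)).
2/r − 1/a = 2/1.464e+10 − 1/1.415e+10 = 6.59406e-11 m⁻¹.
v = √(6.066e+12 · 6.59406e-11) m/s ≈ 20 m/s = 20 m/s.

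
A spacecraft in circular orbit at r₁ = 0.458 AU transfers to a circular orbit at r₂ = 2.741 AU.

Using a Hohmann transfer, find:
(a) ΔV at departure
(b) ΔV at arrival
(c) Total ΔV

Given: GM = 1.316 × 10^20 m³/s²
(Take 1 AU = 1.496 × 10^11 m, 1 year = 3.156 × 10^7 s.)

Convert to SI: r₁ = 0.458 AU = 6.85168e+10 m; r₂ = 2.741 AU = 4.10054e+11 m.
Transfer semi-major axis: a_t = (r₁ + r₂)/2 = (6.85168e+10 + 4.10054e+11)/2 = 2.39285e+11 m.
Circular speeds: v₁ = √(GM/r₁) = 43825.8 m/s, v₂ = √(GM/r₂) = 17914.6 m/s.
Transfer speeds (vis-viva v² = GM(2/r − 1/a_t)): v₁ᵗ = 57370.9 m/s, v₂ᵗ = 9586.24 m/s.
(a) ΔV₁ = |v₁ᵗ − v₁| ≈ 1.355e+04 m/s = 2.858 AU/year.
(b) ΔV₂ = |v₂ − v₂ᵗ| ≈ 8328 m/s = 1.757 AU/year.
(c) ΔV_total = ΔV₁ + ΔV₂ ≈ 2.187e+04 m/s = 4.614 AU/year.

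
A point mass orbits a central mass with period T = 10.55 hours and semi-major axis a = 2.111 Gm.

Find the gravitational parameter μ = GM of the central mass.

Convert to SI: T = 10.55 hours = 37980 s; a = 2.111 Gm = 2.111e+09 m.
GM = 4π² · a³ / T².
GM = 4π² · (2.111e+09)³ / (37980)² m³/s² ≈ 2.575e+20 m³/s² = 2.575 × 10^20 m³/s².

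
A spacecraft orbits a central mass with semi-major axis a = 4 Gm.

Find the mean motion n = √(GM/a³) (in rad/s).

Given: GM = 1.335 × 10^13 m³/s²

Convert to SI: a = 4 Gm = 4e+09 m.
n = √(GM / a³).
n = √(1.335e+13 / (4e+09)³) rad/s ≈ 1.444e-08 rad/s.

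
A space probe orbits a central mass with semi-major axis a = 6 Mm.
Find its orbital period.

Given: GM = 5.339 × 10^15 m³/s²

Convert to SI: a = 6 Mm = 6e+06 m.
Kepler's third law: T = 2π √(a³ / GM).
Substituting a = 6e+06 m and GM = 5.339e+15 m³/s²:
T = 2π √((6e+06)³ / 5.339e+15) s
T ≈ 1264 s = 21.06 minutes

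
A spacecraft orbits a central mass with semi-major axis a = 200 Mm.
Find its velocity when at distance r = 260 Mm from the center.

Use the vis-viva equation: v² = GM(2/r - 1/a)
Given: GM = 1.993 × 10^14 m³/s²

Convert to SI: a = 200 Mm = 2e+08 m; r = 260 Mm = 2.6e+08 m.
Vis-viva: v = √(GM · (2/r − 1/a)).
2/r − 1/a = 2/2.6e+08 − 1/2e+08 = 2.69231e-09 m⁻¹.
v = √(1.993e+14 · 2.69231e-09) m/s ≈ 732.5 m/s = 732.5 m/s.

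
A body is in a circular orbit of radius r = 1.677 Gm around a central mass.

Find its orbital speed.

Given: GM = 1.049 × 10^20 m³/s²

Convert to SI: r = 1.677 Gm = 1.677e+09 m.
For a circular orbit, gravity supplies the centripetal force, so v = √(GM / r).
v = √(1.049e+20 / 1.677e+09) m/s ≈ 2.501e+05 m/s = 250.1 km/s.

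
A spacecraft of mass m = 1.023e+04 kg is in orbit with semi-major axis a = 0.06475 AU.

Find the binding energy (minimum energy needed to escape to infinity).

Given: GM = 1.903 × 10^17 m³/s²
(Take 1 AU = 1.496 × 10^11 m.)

Convert to SI: a = 0.06475 AU = 9.6866e+09 m.
Total orbital energy is E = −GMm/(2a); binding energy is E_bind = −E = GMm/(2a).
E_bind = 1.903e+17 · 1.023e+04 / (2 · 9.6866e+09) J ≈ 1.005e+11 J = 100.5 GJ.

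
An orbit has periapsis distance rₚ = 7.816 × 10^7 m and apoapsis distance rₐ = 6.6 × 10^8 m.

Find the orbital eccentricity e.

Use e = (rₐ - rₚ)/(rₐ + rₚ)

e = (rₐ − rₚ) / (rₐ + rₚ).
e = (6.6e+08 − 7.816e+07) / (6.6e+08 + 7.816e+07) = 5.8184e+08 / 7.3816e+08 ≈ 0.7882.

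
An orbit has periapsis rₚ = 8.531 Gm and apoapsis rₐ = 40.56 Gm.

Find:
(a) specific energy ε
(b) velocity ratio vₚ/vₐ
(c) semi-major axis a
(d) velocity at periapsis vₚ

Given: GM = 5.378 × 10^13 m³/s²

Convert to SI: rₚ = 8.531 Gm = 8.531e+09 m; rₐ = 40.56 Gm = 4.056e+10 m.
(a) With a = (rₚ + rₐ)/2 = 2.45455e+10 m, ε = −GM/(2a) = −5.378e+13/(2 · 2.45455e+10) J/kg ≈ -1096 J/kg
(b) Conservation of angular momentum (rₚvₚ = rₐvₐ) gives vₚ/vₐ = rₐ/rₚ = 4.056e+10/8.531e+09 ≈ 4.754
(c) a = (rₚ + rₐ)/2 = (8.531e+09 + 4.056e+10)/2 ≈ 2.455e+10 m
(d) With a = (rₚ + rₐ)/2 = 2.45455e+10 m, vₚ = √(GM (2/rₚ − 1/a)) = √(5.378e+13 · (2/8.531e+09 − 1/2.45455e+10)) m/s ≈ 102.1 m/s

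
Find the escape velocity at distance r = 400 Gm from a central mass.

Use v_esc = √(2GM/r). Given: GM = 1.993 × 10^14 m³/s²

Convert to SI: r = 400 Gm = 4e+11 m.
Escape velocity comes from setting total energy to zero: ½v² − GM/r = 0 ⇒ v_esc = √(2GM / r).
v_esc = √(2 · 1.993e+14 / 4e+11) m/s ≈ 31.57 m/s = 31.57 m/s.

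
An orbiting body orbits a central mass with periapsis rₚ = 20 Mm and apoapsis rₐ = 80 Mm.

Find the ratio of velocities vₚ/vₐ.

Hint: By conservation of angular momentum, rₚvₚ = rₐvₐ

Convert to SI: rₚ = 20 Mm = 2e+07 m; rₐ = 80 Mm = 8e+07 m.
Conservation of angular momentum gives rₚvₚ = rₐvₐ, so vₚ/vₐ = rₐ/rₚ.
vₚ/vₐ = 8e+07 / 2e+07 ≈ 4.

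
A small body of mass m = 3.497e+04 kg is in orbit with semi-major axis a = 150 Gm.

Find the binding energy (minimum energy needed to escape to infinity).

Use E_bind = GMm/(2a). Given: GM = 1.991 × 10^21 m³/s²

Convert to SI: a = 150 Gm = 1.5e+11 m.
Total orbital energy is E = −GMm/(2a); binding energy is E_bind = −E = GMm/(2a).
E_bind = 1.991e+21 · 3.497e+04 / (2 · 1.5e+11) J ≈ 2.321e+14 J = 232.1 TJ.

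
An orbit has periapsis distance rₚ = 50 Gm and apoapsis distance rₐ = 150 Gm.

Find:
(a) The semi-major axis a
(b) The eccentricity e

Convert to SI: rₚ = 50 Gm = 5e+10 m; rₐ = 150 Gm = 1.5e+11 m.
(a) a = (rₚ + rₐ) / 2 = (5e+10 + 1.5e+11) / 2 ≈ 1e+11 m = 100 Gm.
(b) e = (rₐ − rₚ) / (rₐ + rₚ) = (1.5e+11 − 5e+10) / (1.5e+11 + 5e+10) ≈ 0.5.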